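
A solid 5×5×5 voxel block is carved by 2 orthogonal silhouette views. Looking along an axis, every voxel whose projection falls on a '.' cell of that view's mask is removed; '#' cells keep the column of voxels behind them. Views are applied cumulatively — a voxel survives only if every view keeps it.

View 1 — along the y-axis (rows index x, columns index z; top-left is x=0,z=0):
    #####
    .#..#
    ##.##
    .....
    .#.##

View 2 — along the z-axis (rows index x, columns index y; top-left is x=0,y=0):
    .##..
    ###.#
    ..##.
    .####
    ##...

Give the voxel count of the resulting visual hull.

before carving: 125 voxels (5×5×5)
carve view 1 (along y, XZ-mask fill 14/25): 70 voxels remain
carve view 2 (along z, XY-mask fill 14/25): 32 voxels remain

remaining voxels: 32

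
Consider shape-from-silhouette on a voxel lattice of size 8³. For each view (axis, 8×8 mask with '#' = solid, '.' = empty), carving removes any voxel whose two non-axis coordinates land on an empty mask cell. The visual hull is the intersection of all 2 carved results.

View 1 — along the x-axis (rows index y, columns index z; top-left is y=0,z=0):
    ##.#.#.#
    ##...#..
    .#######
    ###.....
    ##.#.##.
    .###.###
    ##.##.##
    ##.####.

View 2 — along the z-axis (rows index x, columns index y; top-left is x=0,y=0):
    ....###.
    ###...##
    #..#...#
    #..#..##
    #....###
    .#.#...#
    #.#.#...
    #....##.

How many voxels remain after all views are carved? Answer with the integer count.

initial block: 8^3 = 512
step 1: project along x, AND mask (41/64) → |grid| = 328
step 2: project along z, AND mask (28/64) → |grid| = 147

147 voxels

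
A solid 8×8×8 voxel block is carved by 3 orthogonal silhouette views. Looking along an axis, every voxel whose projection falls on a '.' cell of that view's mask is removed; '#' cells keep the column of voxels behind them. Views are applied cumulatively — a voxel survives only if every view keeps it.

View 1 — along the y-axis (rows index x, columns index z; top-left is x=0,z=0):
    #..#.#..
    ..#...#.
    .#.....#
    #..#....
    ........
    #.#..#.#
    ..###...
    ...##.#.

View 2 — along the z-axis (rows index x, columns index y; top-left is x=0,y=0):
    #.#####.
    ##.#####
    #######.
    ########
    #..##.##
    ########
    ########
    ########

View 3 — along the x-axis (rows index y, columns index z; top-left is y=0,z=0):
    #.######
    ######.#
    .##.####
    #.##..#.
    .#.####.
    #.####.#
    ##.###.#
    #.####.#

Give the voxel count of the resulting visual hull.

initial block: 8^3 = 512
step 1: project along y, AND mask (19/64) → |grid| = 152
step 2: project along z, AND mask (57/64) → |grid| = 142
step 3: project along x, AND mask (47/64) → |grid| = 107

|visual hull| = 107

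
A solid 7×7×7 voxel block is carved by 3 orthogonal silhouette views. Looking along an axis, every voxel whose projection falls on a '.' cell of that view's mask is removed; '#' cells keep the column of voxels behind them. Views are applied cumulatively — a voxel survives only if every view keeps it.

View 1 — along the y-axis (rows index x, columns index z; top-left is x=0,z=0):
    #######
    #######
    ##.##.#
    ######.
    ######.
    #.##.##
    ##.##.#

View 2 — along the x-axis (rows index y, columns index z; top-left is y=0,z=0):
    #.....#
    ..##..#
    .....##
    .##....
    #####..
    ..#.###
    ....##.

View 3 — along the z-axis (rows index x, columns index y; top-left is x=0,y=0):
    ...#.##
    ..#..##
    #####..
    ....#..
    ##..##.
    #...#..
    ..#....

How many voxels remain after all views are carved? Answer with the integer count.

48 voxels

initial block: 7^3 = 343
carve view 1 (along y, XZ-mask fill 41/49): 287 voxels remain
carve view 2 (along x, YZ-mask fill 20/49): 113 voxels remain
carve view 3 (along z, XY-mask fill 19/49): 48 voxels remain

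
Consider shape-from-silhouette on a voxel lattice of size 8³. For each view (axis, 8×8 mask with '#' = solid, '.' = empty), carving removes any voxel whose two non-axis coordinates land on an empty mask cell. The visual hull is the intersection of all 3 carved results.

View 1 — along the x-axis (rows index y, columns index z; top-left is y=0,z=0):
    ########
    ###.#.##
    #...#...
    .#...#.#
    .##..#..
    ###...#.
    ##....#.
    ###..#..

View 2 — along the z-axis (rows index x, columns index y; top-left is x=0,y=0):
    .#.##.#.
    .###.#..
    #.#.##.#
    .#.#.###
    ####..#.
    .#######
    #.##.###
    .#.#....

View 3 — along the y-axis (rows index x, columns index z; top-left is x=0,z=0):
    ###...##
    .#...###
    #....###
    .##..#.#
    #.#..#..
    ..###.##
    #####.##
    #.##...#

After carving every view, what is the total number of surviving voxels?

before carving: 512 voxels (8×8×8)
step 1: project along x, AND mask (33/64) → |grid| = 264
step 2: project along z, AND mask (38/64) → |grid| = 151
step 3: project along y, AND mask (36/64) → |grid| = 86

86 voxels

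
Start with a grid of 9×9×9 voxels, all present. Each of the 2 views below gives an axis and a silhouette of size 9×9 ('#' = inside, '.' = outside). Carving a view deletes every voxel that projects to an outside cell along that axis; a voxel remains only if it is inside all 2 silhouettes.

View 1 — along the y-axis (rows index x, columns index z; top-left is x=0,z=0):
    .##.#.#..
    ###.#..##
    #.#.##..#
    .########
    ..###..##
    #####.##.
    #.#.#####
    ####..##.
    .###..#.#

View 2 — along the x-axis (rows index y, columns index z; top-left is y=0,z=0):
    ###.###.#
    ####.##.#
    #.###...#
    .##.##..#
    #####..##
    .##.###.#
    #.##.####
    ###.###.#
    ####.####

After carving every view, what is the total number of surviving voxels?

voxel count = 354

initial block: 9^3 = 729
[1] y-view keeps 53 columns → grid now 477
[2] x-view keeps 59 columns → grid now 354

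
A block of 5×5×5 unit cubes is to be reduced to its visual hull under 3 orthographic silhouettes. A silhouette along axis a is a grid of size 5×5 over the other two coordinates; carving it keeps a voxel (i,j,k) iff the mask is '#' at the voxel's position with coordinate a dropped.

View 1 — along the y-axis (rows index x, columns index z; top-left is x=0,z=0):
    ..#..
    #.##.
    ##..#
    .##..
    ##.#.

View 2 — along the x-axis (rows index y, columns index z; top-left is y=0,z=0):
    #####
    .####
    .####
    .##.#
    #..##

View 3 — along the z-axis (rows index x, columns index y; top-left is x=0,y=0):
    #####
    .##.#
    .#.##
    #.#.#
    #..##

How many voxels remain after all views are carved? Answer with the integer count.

before carving: 125 voxels (5×5×5)
  1. axis=1 (XZ plane), |mask|=12  ⇒  voxels=60
  2. axis=0 (YZ plane), |mask|=19  ⇒  voxels=43
  3. axis=2 (XY plane), |mask|=17  ⇒  voxels=26

voxel count = 26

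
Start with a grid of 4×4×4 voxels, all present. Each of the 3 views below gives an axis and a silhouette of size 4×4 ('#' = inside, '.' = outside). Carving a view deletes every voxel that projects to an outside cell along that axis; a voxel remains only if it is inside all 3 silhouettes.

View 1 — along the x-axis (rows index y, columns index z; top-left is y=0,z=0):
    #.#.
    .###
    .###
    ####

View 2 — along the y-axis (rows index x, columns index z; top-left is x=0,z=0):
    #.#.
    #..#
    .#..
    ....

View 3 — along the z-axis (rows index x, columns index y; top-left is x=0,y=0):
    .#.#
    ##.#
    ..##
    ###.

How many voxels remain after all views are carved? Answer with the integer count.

before carving: 64 voxels (4×4×4)
  1. axis=0 (YZ plane), |mask|=12  ⇒  voxels=48
  2. axis=1 (XZ plane), |mask|=5  ⇒  voxels=14
  3. axis=2 (XY plane), |mask|=10  ⇒  voxels=9

9 voxels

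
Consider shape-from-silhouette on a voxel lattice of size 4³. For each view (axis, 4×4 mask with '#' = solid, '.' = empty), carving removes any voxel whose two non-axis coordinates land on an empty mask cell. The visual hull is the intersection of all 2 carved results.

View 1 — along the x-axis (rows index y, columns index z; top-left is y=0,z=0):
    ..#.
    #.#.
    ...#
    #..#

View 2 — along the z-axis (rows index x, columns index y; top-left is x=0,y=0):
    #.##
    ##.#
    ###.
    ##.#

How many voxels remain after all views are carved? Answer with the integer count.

voxel count = 18

initial block: 4^3 = 64
[1] x-view keeps 6 columns → grid now 24
[2] z-view keeps 12 columns → grid now 18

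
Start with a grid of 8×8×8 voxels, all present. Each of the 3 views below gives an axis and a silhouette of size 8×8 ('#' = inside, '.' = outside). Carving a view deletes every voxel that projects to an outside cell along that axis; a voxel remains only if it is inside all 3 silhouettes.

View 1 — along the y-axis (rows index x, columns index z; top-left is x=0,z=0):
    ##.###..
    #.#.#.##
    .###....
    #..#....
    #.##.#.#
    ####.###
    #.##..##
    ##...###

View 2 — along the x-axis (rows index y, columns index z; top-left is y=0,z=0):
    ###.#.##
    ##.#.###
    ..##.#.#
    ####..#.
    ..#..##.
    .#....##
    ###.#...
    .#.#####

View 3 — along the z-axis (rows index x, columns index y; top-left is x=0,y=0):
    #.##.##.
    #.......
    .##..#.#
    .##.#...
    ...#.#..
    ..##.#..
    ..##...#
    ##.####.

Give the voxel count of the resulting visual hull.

full grid |V| = 512
[1] y-view keeps 37 columns → grid now 296
[2] x-view keeps 37 columns → grid now 172
[3] z-view keeps 27 columns → grid now 72

|visual hull| = 72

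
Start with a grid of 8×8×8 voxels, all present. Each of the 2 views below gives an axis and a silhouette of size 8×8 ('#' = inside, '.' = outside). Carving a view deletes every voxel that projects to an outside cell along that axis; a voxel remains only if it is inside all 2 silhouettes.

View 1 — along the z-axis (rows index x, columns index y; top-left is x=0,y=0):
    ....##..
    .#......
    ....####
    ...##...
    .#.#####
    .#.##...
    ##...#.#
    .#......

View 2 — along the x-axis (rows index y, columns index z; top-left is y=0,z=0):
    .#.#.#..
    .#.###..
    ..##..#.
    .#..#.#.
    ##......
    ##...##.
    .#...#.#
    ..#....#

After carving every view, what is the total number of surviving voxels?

initial block: 8^3 = 512
step 1: project along z, AND mask (23/64) → |grid| = 184
step 2: project along x, AND mask (24/64) → |grid| = 70

remaining voxels: 70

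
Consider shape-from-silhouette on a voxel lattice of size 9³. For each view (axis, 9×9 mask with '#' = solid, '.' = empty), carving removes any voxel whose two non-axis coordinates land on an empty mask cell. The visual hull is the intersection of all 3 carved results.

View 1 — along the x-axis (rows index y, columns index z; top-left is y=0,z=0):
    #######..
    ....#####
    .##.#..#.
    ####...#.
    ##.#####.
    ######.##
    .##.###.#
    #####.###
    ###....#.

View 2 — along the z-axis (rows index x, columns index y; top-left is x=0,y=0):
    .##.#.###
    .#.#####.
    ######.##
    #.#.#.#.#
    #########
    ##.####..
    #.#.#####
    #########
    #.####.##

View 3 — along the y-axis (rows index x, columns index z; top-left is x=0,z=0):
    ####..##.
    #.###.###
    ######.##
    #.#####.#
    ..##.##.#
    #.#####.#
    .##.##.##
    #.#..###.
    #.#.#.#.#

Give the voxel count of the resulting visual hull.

start: 9×9×9 = 729 voxels
[1] x-view keeps 54 columns → grid now 486
[2] z-view keeps 63 columns → grid now 382
[3] y-view keeps 56 columns → grid now 255

255 voxels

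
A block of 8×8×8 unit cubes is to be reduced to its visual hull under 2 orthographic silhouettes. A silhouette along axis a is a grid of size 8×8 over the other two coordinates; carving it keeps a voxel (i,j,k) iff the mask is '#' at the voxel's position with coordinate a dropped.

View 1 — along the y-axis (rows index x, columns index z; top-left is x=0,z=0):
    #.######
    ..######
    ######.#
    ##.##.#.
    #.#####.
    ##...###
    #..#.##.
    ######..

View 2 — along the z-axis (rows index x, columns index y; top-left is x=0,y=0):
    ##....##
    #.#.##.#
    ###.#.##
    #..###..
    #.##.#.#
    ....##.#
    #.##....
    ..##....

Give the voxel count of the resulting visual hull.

voxel count = 189

start: 8×8×8 = 512 voxels
V1 y: intersect with XZ mask (46 set) -- 368 left
V2 z: intersect with XY mask (32 set) -- 189 left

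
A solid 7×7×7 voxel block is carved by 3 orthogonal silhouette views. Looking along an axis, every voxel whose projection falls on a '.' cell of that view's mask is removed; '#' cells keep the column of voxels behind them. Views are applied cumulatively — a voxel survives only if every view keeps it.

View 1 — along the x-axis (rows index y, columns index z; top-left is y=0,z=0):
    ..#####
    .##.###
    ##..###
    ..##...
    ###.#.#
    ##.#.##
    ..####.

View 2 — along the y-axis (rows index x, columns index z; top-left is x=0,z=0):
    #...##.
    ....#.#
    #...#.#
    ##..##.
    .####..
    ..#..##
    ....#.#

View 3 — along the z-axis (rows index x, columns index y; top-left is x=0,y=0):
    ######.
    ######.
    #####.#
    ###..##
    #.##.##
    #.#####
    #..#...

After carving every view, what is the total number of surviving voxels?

|visual hull| = 71

initial block: 7^3 = 343
[1] x-view keeps 31 columns → grid now 217
[2] y-view keeps 21 columns → grid now 96
[3] z-view keeps 36 columns → grid now 71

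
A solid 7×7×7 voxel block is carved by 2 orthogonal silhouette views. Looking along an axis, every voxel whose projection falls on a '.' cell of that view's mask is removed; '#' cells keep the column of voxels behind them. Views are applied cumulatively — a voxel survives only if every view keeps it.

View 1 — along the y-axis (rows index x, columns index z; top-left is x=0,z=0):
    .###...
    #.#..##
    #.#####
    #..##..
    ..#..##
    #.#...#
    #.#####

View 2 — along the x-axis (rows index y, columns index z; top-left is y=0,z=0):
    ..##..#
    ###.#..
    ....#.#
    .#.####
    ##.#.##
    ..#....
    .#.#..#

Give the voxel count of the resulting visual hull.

|visual hull| = 90

before carving: 343 voxels (7×7×7)
step 1: project along y, AND mask (28/49) → |grid| = 196
step 2: project along x, AND mask (23/49) → |grid| = 90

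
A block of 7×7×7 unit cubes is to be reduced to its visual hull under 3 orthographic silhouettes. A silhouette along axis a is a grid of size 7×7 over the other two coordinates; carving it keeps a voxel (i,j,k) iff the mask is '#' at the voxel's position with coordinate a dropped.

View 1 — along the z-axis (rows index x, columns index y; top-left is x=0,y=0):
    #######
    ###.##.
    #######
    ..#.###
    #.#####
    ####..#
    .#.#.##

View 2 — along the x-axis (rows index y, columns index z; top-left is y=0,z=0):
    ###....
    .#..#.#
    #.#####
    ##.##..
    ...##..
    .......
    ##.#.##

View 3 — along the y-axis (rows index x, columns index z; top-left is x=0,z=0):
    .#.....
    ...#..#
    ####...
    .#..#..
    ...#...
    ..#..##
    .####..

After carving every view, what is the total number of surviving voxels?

voxel count = 43

before carving: 343 voxels (7×7×7)
step 1: project along z, AND mask (38/49) → |grid| = 266
step 2: project along x, AND mask (23/49) → |grid| = 126
step 3: project along y, AND mask (17/49) → |grid| = 43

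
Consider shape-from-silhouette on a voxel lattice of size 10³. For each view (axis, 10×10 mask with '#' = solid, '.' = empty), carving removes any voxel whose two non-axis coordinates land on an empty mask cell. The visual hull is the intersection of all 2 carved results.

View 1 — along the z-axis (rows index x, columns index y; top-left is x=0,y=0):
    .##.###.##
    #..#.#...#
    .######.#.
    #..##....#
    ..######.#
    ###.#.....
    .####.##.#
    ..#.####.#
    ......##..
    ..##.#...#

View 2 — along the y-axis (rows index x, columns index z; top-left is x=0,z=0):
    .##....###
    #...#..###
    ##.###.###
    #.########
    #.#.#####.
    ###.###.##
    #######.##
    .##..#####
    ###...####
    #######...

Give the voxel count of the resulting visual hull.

initial block: 10^3 = 1000
[1] z-view keeps 52 columns → grid now 520
[2] y-view keeps 72 columns → grid now 375

375 voxels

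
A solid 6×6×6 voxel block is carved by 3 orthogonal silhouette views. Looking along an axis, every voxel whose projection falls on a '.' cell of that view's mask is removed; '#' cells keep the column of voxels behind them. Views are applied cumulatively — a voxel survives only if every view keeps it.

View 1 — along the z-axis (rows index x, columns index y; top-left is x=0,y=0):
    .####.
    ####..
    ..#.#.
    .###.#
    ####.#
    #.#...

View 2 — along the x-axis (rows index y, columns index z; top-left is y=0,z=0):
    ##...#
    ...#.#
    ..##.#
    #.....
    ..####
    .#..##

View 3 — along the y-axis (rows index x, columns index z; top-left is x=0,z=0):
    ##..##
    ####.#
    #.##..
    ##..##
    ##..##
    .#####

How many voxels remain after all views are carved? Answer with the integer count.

initial block: 6^3 = 216
carve view 1 (along z, XY-mask fill 21/36): 126 voxels remain
carve view 2 (along x, YZ-mask fill 16/36): 53 voxels remain
carve view 3 (along y, XZ-mask fill 25/36): 38 voxels remain

voxel count = 38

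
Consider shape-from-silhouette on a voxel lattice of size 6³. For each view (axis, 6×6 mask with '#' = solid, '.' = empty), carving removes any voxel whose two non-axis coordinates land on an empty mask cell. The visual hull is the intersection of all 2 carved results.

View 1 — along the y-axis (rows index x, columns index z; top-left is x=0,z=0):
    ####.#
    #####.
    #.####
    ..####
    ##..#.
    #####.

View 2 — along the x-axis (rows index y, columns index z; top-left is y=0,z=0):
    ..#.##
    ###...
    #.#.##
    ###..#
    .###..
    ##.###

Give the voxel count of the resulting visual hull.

98 voxels

start: 6×6×6 = 216 voxels
after view 1 [y-axis, 27 of 36 cells solid] → remaining = 162
after view 2 [x-axis, 22 of 36 cells solid] → remaining = 98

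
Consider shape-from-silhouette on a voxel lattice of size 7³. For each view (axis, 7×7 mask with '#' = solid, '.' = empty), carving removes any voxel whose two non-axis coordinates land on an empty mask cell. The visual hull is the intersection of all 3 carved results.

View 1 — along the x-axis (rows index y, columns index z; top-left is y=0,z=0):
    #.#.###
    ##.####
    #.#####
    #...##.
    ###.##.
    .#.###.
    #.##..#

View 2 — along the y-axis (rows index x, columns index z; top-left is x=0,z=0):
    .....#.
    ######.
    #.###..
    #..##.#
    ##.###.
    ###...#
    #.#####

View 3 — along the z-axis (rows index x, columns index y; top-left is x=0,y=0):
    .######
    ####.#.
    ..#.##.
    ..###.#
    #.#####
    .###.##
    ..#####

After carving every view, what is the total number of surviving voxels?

initial block: 7^3 = 343
V1 x: intersect with YZ mask (33 set) -- 231 left
V2 y: intersect with XZ mask (30 set) -- 147 left
V3 z: intersect with XY mask (34 set) -- 97 left

|visual hull| = 97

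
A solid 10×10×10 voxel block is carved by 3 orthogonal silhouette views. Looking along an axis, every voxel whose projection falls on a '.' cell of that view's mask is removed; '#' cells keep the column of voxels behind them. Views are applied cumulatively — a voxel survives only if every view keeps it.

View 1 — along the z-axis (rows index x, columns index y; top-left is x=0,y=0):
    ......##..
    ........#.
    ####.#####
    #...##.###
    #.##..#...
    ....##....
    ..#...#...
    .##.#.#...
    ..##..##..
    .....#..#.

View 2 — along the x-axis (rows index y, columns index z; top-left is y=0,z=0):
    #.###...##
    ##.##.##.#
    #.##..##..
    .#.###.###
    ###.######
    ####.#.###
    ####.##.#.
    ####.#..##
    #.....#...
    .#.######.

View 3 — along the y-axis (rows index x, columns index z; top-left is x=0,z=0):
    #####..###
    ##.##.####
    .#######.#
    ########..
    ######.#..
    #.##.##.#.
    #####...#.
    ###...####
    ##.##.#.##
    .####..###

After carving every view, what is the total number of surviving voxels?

initial block: 10^3 = 1000
[1] z-view keeps 36 columns → grid now 360
[2] x-view keeps 65 columns → grid now 229
[3] y-view keeps 72 columns → grid now 167

|visual hull| = 167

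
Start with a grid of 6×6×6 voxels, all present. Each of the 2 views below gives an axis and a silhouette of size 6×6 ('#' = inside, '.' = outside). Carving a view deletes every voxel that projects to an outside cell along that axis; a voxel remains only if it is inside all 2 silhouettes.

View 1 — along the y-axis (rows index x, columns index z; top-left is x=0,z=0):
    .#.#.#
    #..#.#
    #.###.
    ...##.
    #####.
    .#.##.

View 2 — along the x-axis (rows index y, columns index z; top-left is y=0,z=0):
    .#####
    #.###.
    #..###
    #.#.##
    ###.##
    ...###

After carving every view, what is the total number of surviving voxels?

remaining voxels: 84

start: 6×6×6 = 216 voxels
after view 1 [y-axis, 20 of 36 cells solid] → remaining = 120
after view 2 [x-axis, 25 of 36 cells solid] → remaining = 84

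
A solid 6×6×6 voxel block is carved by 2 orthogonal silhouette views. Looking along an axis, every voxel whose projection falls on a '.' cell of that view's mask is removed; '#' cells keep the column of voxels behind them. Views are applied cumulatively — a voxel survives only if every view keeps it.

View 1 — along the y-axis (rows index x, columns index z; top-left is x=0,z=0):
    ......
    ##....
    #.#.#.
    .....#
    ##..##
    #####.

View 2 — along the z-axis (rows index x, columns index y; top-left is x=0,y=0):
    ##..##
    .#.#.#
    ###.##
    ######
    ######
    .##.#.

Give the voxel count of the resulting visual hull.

remaining voxels: 66

before carving: 216 voxels (6×6×6)
carve view 1 (along y, XZ-mask fill 15/36): 90 voxels remain
carve view 2 (along z, XY-mask fill 27/36): 66 voxels remain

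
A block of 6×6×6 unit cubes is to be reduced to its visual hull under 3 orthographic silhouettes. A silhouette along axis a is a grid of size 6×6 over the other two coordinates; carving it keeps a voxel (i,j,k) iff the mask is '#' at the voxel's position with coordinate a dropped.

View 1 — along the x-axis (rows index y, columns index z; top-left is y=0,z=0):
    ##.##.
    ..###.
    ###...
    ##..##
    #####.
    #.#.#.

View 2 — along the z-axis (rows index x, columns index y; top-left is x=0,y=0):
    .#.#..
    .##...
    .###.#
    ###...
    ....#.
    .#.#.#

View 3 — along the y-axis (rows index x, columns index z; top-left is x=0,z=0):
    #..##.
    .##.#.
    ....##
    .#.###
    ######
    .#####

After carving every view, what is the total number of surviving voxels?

before carving: 216 voxels (6×6×6)
step 1: project along x, AND mask (22/36) → |grid| = 132
step 2: project along z, AND mask (15/36) → |grid| = 51
step 3: project along y, AND mask (23/36) → |grid| = 31

31 voxels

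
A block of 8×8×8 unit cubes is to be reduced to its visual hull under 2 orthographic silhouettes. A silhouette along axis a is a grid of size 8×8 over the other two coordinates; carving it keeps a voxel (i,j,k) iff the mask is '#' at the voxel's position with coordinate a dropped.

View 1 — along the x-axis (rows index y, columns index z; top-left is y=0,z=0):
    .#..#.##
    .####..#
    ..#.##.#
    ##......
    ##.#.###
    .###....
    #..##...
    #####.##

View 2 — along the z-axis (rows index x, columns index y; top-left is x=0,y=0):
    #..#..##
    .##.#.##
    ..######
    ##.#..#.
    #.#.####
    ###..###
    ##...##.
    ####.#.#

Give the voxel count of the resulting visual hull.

initial block: 8^3 = 512
[1] x-view keeps 34 columns → grid now 272
[2] z-view keeps 41 columns → grid now 173

|visual hull| = 173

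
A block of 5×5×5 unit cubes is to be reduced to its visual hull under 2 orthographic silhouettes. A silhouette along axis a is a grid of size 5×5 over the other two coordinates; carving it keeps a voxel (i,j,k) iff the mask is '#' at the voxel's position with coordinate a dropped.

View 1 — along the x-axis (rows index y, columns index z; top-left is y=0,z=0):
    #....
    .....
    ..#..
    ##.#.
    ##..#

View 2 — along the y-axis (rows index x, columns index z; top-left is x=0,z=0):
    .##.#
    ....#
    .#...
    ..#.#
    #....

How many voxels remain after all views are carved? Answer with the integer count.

before carving: 125 voxels (5×5×5)
V1 x: intersect with YZ mask (8 set) -- 40 left
V2 y: intersect with XZ mask (8 set) -- 12 left

12 voxels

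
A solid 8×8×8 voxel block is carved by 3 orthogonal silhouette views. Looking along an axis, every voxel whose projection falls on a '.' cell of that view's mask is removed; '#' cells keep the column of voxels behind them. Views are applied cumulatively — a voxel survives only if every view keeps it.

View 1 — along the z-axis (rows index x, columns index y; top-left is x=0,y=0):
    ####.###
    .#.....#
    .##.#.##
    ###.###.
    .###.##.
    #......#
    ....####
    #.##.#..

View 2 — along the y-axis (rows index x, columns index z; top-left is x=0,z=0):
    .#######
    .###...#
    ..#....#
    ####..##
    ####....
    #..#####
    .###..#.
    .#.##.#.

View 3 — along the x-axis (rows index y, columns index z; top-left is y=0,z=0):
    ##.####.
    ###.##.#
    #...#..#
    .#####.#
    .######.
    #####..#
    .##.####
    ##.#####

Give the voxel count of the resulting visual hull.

|visual hull| = 119

initial block: 8^3 = 512
carve view 1 (along z, XY-mask fill 35/64): 280 voxels remain
carve view 2 (along y, XZ-mask fill 37/64): 167 voxels remain
carve view 3 (along x, YZ-mask fill 46/64): 119 voxels remain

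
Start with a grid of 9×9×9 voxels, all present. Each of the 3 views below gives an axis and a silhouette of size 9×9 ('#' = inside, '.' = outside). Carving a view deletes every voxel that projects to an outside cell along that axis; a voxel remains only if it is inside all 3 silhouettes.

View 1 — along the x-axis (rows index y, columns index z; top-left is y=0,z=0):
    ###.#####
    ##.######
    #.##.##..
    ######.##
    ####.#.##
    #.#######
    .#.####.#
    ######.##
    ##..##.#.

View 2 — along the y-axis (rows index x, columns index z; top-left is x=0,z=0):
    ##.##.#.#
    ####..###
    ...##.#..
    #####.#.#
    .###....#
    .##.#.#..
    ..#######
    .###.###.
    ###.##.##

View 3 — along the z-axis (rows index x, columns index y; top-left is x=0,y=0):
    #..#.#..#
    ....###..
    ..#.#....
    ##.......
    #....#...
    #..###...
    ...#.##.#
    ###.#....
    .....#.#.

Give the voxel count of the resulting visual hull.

start: 9×9×9 = 729 voxels
step 1: project along x, AND mask (63/81) → |grid| = 567
step 2: project along y, AND mask (51/81) → |grid| = 346
step 3: project along z, AND mask (27/81) → |grid| = 120

120 voxels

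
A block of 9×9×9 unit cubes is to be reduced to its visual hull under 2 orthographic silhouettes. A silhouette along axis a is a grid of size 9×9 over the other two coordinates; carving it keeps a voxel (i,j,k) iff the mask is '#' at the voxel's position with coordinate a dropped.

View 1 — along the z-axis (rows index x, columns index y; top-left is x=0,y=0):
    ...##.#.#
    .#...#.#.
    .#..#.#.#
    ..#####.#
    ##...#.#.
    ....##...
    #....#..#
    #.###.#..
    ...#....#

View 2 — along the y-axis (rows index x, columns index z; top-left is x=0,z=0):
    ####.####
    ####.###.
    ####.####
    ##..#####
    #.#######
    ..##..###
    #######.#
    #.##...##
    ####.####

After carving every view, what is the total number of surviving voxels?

234 voxels

full grid |V| = 729
[1] z-view keeps 33 columns → grid now 297
[2] y-view keeps 64 columns → grid now 234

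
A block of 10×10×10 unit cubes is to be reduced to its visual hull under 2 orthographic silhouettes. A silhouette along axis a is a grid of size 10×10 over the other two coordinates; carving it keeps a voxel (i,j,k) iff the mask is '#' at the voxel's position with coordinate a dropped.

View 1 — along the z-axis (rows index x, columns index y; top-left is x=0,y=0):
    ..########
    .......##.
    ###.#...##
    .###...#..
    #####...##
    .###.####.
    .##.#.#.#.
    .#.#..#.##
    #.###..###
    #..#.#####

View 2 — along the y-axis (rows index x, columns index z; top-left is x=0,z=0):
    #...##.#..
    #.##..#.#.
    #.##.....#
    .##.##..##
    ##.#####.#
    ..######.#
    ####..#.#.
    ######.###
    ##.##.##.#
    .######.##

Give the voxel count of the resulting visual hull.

start: 10×10×10 = 1000 voxels
  1. axis=2 (XY plane), |mask|=58  ⇒  voxels=580
  2. axis=1 (XZ plane), |mask|=64  ⇒  voxels=375

voxel count = 375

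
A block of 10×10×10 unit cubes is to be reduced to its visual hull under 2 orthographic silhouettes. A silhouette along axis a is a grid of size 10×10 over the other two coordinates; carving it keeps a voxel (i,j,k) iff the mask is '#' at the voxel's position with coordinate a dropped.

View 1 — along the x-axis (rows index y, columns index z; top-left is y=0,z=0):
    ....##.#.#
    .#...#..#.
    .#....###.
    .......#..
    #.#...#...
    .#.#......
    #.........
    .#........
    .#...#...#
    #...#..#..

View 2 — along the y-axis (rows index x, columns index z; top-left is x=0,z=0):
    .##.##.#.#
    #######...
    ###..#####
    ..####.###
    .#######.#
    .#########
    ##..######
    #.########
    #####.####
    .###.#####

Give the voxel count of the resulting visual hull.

initial block: 10^3 = 1000
step 1: project along x, AND mask (25/100) → |grid| = 250
step 2: project along y, AND mask (79/100) → |grid| = 198

|visual hull| = 198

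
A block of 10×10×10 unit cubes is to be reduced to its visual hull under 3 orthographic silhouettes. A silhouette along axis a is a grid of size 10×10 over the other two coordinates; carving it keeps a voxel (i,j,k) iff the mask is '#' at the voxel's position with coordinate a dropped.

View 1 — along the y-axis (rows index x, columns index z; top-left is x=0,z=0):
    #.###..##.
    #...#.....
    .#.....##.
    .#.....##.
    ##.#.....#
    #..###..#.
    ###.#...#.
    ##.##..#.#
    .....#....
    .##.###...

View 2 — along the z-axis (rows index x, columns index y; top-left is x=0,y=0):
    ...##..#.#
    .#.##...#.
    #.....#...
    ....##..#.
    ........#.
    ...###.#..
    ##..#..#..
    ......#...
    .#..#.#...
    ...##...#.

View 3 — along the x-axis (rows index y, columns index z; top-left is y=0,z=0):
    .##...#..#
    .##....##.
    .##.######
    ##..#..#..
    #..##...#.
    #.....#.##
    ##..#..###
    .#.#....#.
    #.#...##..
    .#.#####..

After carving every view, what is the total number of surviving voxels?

remaining voxels: 55

initial block: 10^3 = 1000
step 1: project along y, AND mask (40/100) → |grid| = 400
step 2: project along z, AND mask (29/100) → |grid| = 115
step 3: project along x, AND mask (47/100) → |grid| = 55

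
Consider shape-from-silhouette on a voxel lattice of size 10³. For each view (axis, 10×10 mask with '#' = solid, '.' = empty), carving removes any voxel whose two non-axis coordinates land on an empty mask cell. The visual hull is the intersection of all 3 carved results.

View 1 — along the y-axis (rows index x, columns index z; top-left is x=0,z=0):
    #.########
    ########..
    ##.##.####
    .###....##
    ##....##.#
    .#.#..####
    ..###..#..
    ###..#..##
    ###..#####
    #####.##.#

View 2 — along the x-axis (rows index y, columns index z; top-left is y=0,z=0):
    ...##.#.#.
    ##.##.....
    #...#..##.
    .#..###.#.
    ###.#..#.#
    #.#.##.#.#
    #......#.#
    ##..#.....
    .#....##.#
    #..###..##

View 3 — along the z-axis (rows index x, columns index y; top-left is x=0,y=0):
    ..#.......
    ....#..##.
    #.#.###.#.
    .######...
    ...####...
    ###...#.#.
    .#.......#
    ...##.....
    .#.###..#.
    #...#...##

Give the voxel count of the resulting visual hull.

remaining voxels: 123

initial block: 10^3 = 1000
V1 y: intersect with XZ mask (67 set) -- 670 left
V2 x: intersect with YZ mask (45 set) -- 301 left
V3 z: intersect with XY mask (38 set) -- 123 left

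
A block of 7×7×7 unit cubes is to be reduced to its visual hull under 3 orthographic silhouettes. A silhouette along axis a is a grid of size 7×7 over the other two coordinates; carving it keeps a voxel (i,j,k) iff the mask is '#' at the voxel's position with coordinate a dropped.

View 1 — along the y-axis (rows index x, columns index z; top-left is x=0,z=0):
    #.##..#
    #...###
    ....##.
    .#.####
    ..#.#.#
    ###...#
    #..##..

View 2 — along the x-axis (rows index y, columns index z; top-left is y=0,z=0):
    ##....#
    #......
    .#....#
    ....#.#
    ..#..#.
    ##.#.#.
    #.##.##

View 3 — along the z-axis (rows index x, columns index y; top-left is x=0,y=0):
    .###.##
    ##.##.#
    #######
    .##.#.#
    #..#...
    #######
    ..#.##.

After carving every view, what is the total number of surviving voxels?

before carving: 343 voxels (7×7×7)
[1] y-view keeps 25 columns → grid now 175
[2] x-view keeps 19 columns → grid now 68
[3] z-view keeps 33 columns → grid now 46

|visual hull| = 46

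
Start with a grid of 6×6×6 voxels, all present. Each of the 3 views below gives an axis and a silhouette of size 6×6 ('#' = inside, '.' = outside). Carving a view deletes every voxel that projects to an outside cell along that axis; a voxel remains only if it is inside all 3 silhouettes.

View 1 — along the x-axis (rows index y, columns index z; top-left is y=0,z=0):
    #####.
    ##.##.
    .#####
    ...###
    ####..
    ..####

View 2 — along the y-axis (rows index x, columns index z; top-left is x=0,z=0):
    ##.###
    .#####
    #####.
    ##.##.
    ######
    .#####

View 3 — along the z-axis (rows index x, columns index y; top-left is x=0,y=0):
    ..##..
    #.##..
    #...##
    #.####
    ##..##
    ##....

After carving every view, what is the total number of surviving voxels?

initial block: 6^3 = 216
[1] x-view keeps 25 columns → grid now 150
[2] y-view keeps 30 columns → grid now 130
[3] z-view keeps 19 columns → grid now 69

voxel count = 69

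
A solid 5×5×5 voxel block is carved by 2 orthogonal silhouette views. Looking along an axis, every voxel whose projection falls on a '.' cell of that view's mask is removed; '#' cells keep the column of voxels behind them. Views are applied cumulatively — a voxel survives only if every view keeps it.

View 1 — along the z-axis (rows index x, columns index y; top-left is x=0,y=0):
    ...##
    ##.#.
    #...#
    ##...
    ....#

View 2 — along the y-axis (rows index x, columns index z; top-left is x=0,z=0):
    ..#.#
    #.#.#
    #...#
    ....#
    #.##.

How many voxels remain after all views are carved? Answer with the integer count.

start: 5×5×5 = 125 voxels
V1 z: intersect with XY mask (10 set) -- 50 left
V2 y: intersect with XZ mask (11 set) -- 22 left

remaining voxels: 22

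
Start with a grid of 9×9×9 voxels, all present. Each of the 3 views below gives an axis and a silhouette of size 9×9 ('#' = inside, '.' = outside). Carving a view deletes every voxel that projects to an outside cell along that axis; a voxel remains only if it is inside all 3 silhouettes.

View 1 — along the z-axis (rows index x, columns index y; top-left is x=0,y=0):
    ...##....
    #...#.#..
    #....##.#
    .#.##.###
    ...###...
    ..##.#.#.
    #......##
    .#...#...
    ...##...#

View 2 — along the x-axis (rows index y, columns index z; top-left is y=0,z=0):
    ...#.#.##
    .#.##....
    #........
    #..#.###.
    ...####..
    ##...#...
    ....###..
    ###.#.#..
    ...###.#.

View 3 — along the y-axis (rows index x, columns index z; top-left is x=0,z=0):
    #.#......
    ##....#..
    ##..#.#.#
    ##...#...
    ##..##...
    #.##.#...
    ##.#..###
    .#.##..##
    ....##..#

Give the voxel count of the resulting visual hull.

voxel count = 49

start: 9×9×9 = 729 voxels
step 1: project along z, AND mask (30/81) → |grid| = 270
step 2: project along x, AND mask (32/81) → |grid| = 116
step 3: project along y, AND mask (35/81) → |grid| = 49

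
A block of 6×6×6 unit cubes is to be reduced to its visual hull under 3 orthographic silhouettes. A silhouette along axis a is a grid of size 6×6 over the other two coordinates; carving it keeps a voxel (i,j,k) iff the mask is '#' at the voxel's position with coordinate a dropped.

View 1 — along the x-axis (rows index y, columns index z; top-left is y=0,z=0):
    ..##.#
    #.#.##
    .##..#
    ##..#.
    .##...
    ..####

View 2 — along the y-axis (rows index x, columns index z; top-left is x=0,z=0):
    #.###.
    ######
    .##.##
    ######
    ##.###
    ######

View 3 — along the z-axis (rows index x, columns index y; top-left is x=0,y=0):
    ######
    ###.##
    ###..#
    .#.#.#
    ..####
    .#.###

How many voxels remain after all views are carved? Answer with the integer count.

voxel count = 72

initial block: 6^3 = 216
V1 x: intersect with YZ mask (19 set) -- 114 left
V2 y: intersect with XZ mask (31 set) -- 98 left
V3 z: intersect with XY mask (26 set) -- 72 left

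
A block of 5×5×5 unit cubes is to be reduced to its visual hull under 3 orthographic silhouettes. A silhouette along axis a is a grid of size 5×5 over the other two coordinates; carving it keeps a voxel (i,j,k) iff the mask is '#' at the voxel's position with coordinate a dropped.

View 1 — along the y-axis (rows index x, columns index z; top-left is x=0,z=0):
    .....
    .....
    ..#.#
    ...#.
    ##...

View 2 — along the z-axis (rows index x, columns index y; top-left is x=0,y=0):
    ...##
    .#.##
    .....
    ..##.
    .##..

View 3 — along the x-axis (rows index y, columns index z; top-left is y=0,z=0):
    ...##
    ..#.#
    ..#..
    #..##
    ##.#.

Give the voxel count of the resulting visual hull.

remaining voxels: 1

full grid |V| = 125
carve view 1 (along y, XZ-mask fill 5/25): 25 voxels remain
carve view 2 (along z, XY-mask fill 9/25): 6 voxels remain
carve view 3 (along x, YZ-mask fill 11/25): 1 voxels remain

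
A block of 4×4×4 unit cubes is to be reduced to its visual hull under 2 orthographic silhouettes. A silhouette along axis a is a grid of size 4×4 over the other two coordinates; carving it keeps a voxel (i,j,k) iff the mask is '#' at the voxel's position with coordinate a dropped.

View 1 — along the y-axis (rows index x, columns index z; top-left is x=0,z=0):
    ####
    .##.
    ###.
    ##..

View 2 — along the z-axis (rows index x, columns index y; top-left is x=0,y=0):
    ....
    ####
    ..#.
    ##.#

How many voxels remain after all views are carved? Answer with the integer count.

voxel count = 17

full grid |V| = 64
V1 y: intersect with XZ mask (11 set) -- 44 left
V2 z: intersect with XY mask (8 set) -- 17 left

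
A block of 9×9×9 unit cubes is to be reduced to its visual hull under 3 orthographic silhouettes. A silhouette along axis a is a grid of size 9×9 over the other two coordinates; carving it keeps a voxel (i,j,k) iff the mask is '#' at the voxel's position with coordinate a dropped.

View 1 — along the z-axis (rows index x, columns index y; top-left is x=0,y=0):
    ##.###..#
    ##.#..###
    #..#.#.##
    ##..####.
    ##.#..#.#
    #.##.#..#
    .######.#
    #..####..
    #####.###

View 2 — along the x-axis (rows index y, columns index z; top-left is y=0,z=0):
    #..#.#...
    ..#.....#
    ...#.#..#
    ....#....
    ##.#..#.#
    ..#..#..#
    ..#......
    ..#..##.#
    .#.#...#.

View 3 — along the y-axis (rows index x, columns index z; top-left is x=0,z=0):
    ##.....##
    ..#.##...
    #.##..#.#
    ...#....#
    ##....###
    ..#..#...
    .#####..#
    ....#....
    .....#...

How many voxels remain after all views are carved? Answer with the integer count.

full grid |V| = 729
carve view 1 (along z, XY-mask fill 53/81): 477 voxels remain
carve view 2 (along x, YZ-mask fill 25/81): 139 voxels remain
carve view 3 (along y, XZ-mask fill 29/81): 55 voxels remain

55 voxels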